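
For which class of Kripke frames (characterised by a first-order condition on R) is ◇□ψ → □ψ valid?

the Euclidean property

Equivalently (dual form): ◇ψ → □◇ψ.
Suppose ◇ψ→□◇ψ is valid. Take Rxy, Rxz and set V(ψ)={y}. Then ◇ψ at x, so □◇ψ at x, so ◇ψ at z, so some w with Rzw has ψ; w=y, i.e. Rzy. By symmetry of the argument, Ryz.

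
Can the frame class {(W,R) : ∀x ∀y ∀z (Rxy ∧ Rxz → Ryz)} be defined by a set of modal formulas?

Definable; ◇q → □◇q defines it

Yes: it is the Euclidean property, defined by the 5 schema ◇q → □◇q.
Suppose ◇q→□◇q is valid. Take Rxy, Rxz and set V(q)={y}. Then ◇q at x, so □◇q at x, so ◇q at z, so some w with Rzw has q; w=y, i.e. Rzy. By symmetry of the argument, Ryz.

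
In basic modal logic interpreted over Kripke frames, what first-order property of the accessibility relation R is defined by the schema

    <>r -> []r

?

Suppose ◇r→□r is valid. Take Rxy, Rxz and set V(r)={y}. Then ◇r at x, so □r at x, so r at z, i.e. z=y.
Conversely, on a frame with partial functionality the schema holds at every world under every valuation.
So the correspondent is partial functionality.

Partial functionality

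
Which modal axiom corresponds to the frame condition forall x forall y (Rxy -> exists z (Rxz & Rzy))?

A defining formula is □□q → □q (the C4 axiom).
Suppose □□q→□q is valid. Take Rxy and set V(q)={w : xR²w}. Then □□q at x, so □q at x, so q at y, i.e. ∃z(Rxz∧Rzy).

□□q → □q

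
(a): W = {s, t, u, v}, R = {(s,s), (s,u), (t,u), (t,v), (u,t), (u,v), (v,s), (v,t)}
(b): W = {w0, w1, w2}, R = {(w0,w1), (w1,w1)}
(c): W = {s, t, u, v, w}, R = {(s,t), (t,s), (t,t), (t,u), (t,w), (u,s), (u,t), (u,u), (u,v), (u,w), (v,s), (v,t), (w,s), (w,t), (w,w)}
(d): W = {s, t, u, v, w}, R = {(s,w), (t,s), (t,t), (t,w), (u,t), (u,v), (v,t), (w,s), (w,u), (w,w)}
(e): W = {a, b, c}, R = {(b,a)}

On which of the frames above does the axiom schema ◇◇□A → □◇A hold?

The schema corresponds to a generalized confluence (Geach) condition: ∀x ∀y ∀z ((xR²y ∧ xRz) → ∃w (yRw ∧ zRw)).
(a): fails — sR²s, sRu but no w with sRw and uRw.
(b): holds.
(c): holds.
(d): fails — sR²u, sRw but no w* with uRw* and wRw*.
(e): holds.

(b), (c), (e)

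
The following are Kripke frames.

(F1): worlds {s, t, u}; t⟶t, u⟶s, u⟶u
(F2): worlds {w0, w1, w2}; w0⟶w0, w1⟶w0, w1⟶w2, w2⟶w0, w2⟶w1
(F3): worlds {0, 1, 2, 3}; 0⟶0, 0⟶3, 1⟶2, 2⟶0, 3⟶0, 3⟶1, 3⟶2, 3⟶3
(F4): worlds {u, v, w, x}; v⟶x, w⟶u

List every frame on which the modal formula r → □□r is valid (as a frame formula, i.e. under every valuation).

(F4)

Frame correspondent (Sahlqvist): ∀x ∀z (xR²z → ∃w (x = w ∧ z = w)) — i.e. a generalized confluence (Geach) condition.
(F1): fails — uR²s but u ≠ s.
(F2): fails — w1R²w0 but w1 ≠ w0.
(F3): fails — 0R²1 but 0 ≠ 1.
(F4): satisfies the condition.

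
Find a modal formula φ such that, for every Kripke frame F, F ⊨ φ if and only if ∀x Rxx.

□r → r

The condition is reflexivity. The T schema □r → r defines it.
Suppose □r→r is valid. At any x set V(r)={w : Rxw}. Then □r holds at x, so r holds at x, i.e. Rxx.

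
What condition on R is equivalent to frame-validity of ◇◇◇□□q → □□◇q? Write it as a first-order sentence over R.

∀x ∀y ∀z ((xR³y ∧ xR²z) → ∃w (yR²w ∧ zRw))

This is a Sahlqvist (Geach-type) schema ◇^3□^2q → □^2◇^1q.
First-order correspondent: ∀x ∀y ∀z ((xR³y ∧ xR²z) → ∃w (yR²w ∧ zRw)).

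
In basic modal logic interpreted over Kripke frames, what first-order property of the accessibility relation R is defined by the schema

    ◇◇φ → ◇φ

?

Transitivity

This schema is equivalent to the 4 axiom □φ → □□φ.
Its frame correspondent is transitivity — ∀x ∀y ∀z (Rxy ∧ Ryz → Rxz).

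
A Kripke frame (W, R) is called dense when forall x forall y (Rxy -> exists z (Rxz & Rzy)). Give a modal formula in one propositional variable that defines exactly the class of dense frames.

□□p → □p

A defining formula is □□p → □p (the C4 axiom).
Suppose □□p→□p is valid. Take Rxy and set V(p)={w : xR²w}. Then □□p at x, so □p at x, so p at y, i.e. ∃z(Rxz∧Rzy).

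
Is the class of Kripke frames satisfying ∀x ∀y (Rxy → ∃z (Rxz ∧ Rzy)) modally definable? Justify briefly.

Yes: it is density, defined by the C4 schema □□p → □p.
Suppose □□p→□p is valid. Take Rxy and set V(p)={w : xR²w}. Then □□p at x, so □p at x, so p at y, i.e. ∃z(Rxz∧Rzy).

Yes, by □□p → □p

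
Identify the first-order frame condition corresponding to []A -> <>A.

seriality

Suppose □A→◇A is valid. At any x set V(A)=W. Then □A at x, so ◇A at x, so x has a successor.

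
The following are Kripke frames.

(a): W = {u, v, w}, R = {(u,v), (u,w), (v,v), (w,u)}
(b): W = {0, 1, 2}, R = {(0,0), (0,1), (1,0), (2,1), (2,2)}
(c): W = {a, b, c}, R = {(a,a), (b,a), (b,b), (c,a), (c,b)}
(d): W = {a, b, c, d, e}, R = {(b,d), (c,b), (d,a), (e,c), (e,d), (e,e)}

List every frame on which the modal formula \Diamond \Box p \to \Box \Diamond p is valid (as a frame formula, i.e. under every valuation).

(c)

This is the axiom for convergence; its first-order frame correspondent is \forall x \forall y \forall z (Rxy \wedge Rxz \to \exists w (Ryw \wedge Rzw)).
(a): fails — Ruv and Ruw but v and w have no common successor.
(b): fails — R22 and R21 but 2 and 1 have no common successor.
(c): holds.
(d): fails — Rda and Rda but a and a have no common successor.
Valid on: (c).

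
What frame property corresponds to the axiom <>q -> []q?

partial functionality

Suppose ◇q→□q is valid. Take Rxy, Rxz and set V(q)={y}. Then ◇q at x, so □q at x, so q at z, i.e. z=y.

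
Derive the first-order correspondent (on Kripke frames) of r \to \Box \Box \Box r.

\forall x \forall z (x R^3 z \to \exists w (x = w \wedge z = w))

This is a Sahlqvist (Geach-type) schema ◇^0□^0r → □^3◇^0r.
Minimal-valuation argument: fix x; take any y with xR^0y and any z with xR^3z. Set V(r) to the set of worlds R-reachable from y in exactly 0 steps. Then □^0r holds at y, so the antecedent holds at x; validity forces ◇^0r at z, giving a w with zR^0w and yR^0w.
First-order correspondent: \forall x \forall z (x R^3 z \to \exists w (x = w \wedge z = w)).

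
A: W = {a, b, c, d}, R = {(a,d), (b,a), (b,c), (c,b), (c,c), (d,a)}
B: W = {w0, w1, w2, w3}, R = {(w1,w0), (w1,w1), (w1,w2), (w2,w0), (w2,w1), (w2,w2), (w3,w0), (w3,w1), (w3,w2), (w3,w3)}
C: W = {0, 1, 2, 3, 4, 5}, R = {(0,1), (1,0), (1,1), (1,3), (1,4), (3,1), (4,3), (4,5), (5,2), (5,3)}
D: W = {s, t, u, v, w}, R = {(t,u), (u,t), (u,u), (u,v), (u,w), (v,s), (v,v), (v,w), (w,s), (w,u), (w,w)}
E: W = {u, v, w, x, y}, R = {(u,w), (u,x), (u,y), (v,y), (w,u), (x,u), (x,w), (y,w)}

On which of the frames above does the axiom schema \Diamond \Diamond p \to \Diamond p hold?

Frame correspondent (Sahlqvist): \forall x \forall y (x R^2 y \to \exists w (y = w \wedge xRw)) — i.e. a generalized confluence (Geach) condition.
A: fails — aR²a but no w with a=w and aRw.
B: ✓.
C: fails — 0R²0 but no w with 0=w and 0Rw.
D: fails — tR²t but no w* with t=w* and tRw*.
E: fails — uR²u but no t with u=t and uRt.

B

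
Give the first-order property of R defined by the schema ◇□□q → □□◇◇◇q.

∀x ∀y ∀z ((xRy ∧ xR²z) → ∃w (yR²w ∧ zR³w))

This is a Sahlqvist (Geach-type) schema ◇^1□^2q → □^2◇^3q.
First-order correspondent: ∀x ∀y ∀z ((xRy ∧ xR²z) → ∃w (yR²w ∧ zR³w)).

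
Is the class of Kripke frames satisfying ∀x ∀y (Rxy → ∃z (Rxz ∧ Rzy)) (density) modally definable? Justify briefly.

Definable; □□r → □r defines it

This is a Sahlqvist condition; the C4 axiom □□r → □r defines it.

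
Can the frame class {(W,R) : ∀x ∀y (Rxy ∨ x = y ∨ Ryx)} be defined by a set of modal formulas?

Not modally definable

Any modally definable frame class is closed under disjoint unions.
Take 4 disjoint single-world reflexive frames: each is trivially connected, but their disjoint union has 4 worlds with no edge between distinct components, so it is not connected.
So the class is not modally definable.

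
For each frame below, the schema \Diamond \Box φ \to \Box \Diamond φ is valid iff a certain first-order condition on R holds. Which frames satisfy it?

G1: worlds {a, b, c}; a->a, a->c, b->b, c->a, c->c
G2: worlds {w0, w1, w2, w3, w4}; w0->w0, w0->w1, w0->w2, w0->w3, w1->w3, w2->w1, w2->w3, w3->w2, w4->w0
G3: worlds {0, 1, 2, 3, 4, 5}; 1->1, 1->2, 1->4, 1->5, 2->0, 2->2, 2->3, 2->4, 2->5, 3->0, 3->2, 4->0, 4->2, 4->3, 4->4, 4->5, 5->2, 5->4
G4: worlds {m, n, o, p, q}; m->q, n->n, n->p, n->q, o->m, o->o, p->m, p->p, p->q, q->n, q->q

G1

Frame correspondent (Sahlqvist): \forall x \forall y \forall z (Rxy \wedge Rxz \to \exists w (Ryw \wedge Rzw)) — i.e. convergence.
G1: condition met.
G2: fails — Rw0w1 and Rw0w3 but w1 and w3 have no common successor.
G3: fails — R23 and R20 but 3 and 0 have no common successor.
G4: fails — Rom and Roo but m and o have no common successor.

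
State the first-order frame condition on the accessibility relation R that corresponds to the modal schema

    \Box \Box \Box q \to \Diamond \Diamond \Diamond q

\forall x \exists w (x R^3 w \wedge x R^3 w)

This is a Sahlqvist (Geach-type) schema ◇^0□^3q → □^0◇^3q.
First-order correspondent: \forall x \exists w (x R^3 w \wedge x R^3 w).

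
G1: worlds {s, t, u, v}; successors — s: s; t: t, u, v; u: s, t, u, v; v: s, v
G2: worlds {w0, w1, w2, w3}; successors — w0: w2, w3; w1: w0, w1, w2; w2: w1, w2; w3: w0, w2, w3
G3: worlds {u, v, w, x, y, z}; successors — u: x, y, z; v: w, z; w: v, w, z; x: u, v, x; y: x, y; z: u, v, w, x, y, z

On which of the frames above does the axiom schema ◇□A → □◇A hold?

The schema corresponds to convergence: ∀x ∀y ∀z (Rxy ∧ Rxz → ∃w (Ryw ∧ Rzw)).
G1: fails — Rut and Rus but t and s have no common successor.
G2: ✓.
G3: fails — Rxx and Rxv but x and v have no common successor.
Valid on: G2.

G2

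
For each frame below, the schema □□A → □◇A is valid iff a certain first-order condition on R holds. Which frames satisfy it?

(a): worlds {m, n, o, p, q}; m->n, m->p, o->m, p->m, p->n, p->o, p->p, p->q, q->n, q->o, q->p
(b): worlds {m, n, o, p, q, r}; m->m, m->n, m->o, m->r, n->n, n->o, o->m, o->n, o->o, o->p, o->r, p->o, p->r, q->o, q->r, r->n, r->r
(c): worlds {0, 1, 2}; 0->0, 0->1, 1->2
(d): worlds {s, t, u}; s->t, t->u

(b)

Frame correspondent (Sahlqvist): ∀x ∀z (xRz → ∃w (xR²w ∧ zRw)) — i.e. a generalized confluence (Geach) condition.
(a): fails — mRn but no w with mR²w and nRw.
(b): satisfies the condition.
(c): fails — 1R2 but no w with 1R²w and 2Rw.
(d): fails — tRu but no w with tR²w and uRw.
Valid on: (b).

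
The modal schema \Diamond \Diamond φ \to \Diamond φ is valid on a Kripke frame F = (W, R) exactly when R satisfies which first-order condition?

transitivity: \forall x \forall y \forall z (Rxy \wedge Ryz \to Rxz)

This is a form of the 4 axiom.
Its frame correspondent is transitivity — \forall x \forall y \forall z (Rxy \wedge Ryz \to Rxz).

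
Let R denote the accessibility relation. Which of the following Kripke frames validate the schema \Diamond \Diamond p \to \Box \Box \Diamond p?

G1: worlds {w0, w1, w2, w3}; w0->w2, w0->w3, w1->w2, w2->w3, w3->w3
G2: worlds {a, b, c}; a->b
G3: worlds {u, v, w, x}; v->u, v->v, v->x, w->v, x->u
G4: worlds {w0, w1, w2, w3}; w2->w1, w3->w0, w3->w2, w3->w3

G1, G2

This is the axiom for a generalized confluence (Geach) condition; its first-order frame correspondent is \forall x \forall y \forall z ((x R^2 y \wedge x R^2 z) \to \exists w (y = w \wedge zRw)).
G1: satisfies the condition.
G2: satisfies the condition.
G3: fails — vR²u, vR²u but no t with u=t and uRt.
G4: fails — w3R²w0, w3R²w0 but no w with w0=w and w0Rw.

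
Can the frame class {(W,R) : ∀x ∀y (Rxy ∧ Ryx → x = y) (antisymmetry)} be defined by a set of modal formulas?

No

If a class were modally definable it would be closed under surjective bounded morphisms (Goldblatt–Thomason).
The 6-cycle (worlds 0,1,2,3,4,5 with 0→1→2→3→4→5→0) is antisymmetric. Sending even-indexed worlds to s and odd-indexed worlds to t is a surjective bounded morphism onto the two-world frame with s↔t, which is not antisymmetric.
So no modal formula (or set of formulas) defines exactly the antisymmetric frames.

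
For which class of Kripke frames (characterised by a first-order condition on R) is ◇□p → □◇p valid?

Convergence

Suppose ◇□p→□◇p is valid. Take Rxy, Rxz and set V(p)={w : Ryw}. Then □p at y so ◇□p at x, so □◇p at x, so ◇p at z, giving w with Rzw and Ryw.
Conversely, any frame satisfying ∀x ∀y ∀z (Rxy ∧ Rxz → ∃w (Ryw ∧ Rzw)) validates the schema.
Frame condition: ∀x ∀y ∀z (Rxy ∧ Rxz → ∃w (Ryw ∧ Rzw)).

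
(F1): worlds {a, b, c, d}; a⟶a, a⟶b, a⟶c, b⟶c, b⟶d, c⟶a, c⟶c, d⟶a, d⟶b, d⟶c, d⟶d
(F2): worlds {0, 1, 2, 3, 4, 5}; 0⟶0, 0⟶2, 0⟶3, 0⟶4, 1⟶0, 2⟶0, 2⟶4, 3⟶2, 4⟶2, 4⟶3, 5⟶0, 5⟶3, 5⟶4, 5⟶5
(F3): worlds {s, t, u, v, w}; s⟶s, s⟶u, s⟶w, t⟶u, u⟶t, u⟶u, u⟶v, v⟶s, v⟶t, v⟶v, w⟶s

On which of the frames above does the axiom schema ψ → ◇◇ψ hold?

This is the axiom for a generalized confluence (Geach) condition; its first-order frame correspondent is ∀x ∃w (x = w ∧ xR²w).
(F1): ✓.
(F2): fails — at 1 but no w with 1=w and 1R²w.
(F3): ✓.
Valid on: (F1), (F3).

(F1), (F3)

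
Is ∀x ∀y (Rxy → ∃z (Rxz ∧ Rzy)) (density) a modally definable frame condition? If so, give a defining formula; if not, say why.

Yes — defined by □□p → □p

This is a Sahlqvist condition; the C4 axiom □□p → □p defines it.
Suppose □□p→□p is valid. Take Rxy and set V(p)={w : xR²w}. Then □□p at x, so □p at x, so p at y, i.e. ∃z(Rxz∧Rzy).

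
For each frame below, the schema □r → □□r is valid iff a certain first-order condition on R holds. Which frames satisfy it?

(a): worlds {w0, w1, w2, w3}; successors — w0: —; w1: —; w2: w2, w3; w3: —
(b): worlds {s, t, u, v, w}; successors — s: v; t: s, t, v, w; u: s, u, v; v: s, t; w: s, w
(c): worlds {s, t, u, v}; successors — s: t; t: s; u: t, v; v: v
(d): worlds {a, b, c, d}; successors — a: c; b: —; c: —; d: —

This is the axiom for transitivity; its first-order frame correspondent is ∀x ∀y ∀z (Rxy ∧ Ryz → Rxz).
(a): holds.
(b): fails — Ruv and Rvt but not Rut.
(c): fails — Rut and Rts but not Rus.
(d): holds.
Valid on: (a), (d).

(a), (d)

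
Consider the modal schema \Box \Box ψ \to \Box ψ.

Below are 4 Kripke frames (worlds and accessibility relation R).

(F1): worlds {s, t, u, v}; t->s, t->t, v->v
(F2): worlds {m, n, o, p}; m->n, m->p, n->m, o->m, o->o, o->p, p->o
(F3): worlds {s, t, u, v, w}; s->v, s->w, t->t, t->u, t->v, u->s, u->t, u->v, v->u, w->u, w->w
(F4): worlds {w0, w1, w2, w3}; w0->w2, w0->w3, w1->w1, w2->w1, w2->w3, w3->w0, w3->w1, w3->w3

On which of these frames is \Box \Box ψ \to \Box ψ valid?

Frame correspondent (Sahlqvist): \forall x \forall y (Rxy \to \exists z (Rxz \wedge Rzy)) — i.e. density.
(F1): holds.
(F2): fails — Rnm but no z with Rnz and Rzm.
(F3): fails — Rus but no z with Ruz and Rzs.
(F4): fails — Rw0w2 but no z with Rw0z and Rzw2.

(F1)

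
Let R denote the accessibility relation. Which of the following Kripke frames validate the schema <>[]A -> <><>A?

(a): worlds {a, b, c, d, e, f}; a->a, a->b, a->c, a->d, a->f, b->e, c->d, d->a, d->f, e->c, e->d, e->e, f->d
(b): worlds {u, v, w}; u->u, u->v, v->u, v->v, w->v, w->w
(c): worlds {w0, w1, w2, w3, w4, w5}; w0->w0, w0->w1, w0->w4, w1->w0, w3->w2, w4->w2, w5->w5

(a), (b)

This is the axiom for a generalized confluence (Geach) condition; its first-order frame correspondent is forall x forall y (xRy -> exists w (yRw & x R^2 w)).
(a): holds.
(b): holds.
(c): fails — w3Rw2 but no w with w2Rw and w3R²w.
Valid on: (a), (b).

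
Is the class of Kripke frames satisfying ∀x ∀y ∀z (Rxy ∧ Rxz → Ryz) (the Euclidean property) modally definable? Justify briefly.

Yes: it is the Euclidean property, defined by the 5 schema ◇q → □◇q.
Suppose ◇q→□◇q is valid. Take Rxy, Rxz and set V(q)={y}. Then ◇q at x, so □◇q at x, so ◇q at z, so some w with Rzw has q; w=y, i.e. Rzy. By symmetry of the argument, Ryz.

Yes, by ◇q → □◇q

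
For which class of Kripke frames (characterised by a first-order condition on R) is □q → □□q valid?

This schema is the 4 axiom.
It corresponds to transitivity: ∀x ∀y ∀z (Rxy ∧ Ryz → Rxz).

transitivity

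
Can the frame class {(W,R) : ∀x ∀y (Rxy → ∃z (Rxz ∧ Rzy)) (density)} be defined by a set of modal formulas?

This is a Sahlqvist condition; the C4 axiom □□r → □r defines it.
Suppose □□r→□r is valid. Take Rxy and set V(r)={w : xR²w}. Then □□r at x, so □r at x, so r at y, i.e. ∃z(Rxz∧Rzy).

Definable; □□r → □r defines it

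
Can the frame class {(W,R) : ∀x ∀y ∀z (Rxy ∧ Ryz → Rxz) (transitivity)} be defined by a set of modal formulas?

Yes — defined by □r → □□r

Yes: it is transitivity, defined by the 4 schema □r → □□r.
Suppose □r→□□r is valid. Take Rxy, Ryz and set V(r)={w : Rxw}. Then □r at x, so □□r at x, so □r at y, so r at z, i.e. Rxz.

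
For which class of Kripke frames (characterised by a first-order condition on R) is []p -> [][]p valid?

transitivity

Suppose □p→□□p is valid. Take Rxy, Ryz and set V(p)={w : Rxw}. Then □p at x, so □□p at x, so □p at y, so p at z, i.e. Rxz.
Conversely, on a frame with transitivity the schema holds at every world under every valuation.
So the correspondent is transitivity.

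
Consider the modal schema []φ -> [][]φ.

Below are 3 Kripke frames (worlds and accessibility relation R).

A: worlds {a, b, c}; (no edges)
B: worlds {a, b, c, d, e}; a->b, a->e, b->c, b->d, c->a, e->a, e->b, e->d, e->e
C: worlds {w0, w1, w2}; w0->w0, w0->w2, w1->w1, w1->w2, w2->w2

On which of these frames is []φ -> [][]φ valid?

The schema corresponds to transitivity: forall x forall y forall z (Rxy & Ryz -> Rxz).
A: condition met.
B: fails — Rbc and Rca but not Rba.
C: condition met.
Valid on: A, C.

A, C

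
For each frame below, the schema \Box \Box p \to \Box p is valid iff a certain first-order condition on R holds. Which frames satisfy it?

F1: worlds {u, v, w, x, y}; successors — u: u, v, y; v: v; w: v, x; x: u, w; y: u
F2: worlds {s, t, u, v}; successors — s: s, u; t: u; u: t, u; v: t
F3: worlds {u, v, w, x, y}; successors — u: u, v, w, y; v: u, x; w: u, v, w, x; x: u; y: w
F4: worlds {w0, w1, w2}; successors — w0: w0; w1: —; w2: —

F4

This is the axiom for density; its first-order frame correspondent is \forall x \forall y (Rxy \to \exists z (Rxz \wedge Rzy)).
F1: fails — Rxw but no z with Rxz and Rzw.
F2: fails — Rvt but no z with Rvz and Rzt.
F3: fails — Rvx but no z with Rvz and Rzx.
F4: condition met.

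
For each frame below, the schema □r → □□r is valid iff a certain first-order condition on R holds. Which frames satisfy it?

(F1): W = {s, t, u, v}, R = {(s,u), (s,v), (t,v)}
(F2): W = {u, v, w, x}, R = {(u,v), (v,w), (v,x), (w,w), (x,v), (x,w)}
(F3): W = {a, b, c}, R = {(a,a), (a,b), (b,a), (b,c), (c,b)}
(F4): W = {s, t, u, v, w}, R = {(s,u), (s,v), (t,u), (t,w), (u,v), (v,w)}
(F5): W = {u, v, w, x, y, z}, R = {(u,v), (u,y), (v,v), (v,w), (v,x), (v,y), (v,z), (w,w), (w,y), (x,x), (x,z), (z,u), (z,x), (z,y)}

(F1)

The schema corresponds to transitivity: ∀x ∀y ∀z (Rxy ∧ Ryz → Rxz).
(F1): ✓.
(F2): fails — Ruv and Rvw but not Ruw.
(F3): fails — Rbc and Rcb but not Rbb.
(F4): fails — Ruv and Rvw but not Ruw.
(F5): fails — Ruv and Rvz but not Ruz.
Valid on: (F1).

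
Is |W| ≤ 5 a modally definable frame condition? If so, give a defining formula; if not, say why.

Not modally definable

If a class were modally definable it would be closed under disjoint unions (Goldblatt–Thomason).
Any modal formula valid on each of 6 disjoint one-world frames is valid on their disjoint union (validity is preserved under disjoint unions). Each one-world frame has |W|=1≤5, but the union has |W|=6.
So no modal formula (or set of formulas) defines exactly the |W|≤5 frames.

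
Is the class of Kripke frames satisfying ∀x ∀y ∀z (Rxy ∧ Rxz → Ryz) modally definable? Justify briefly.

Yes, by ◇r → □◇r

Yes: it is the Euclidean property, defined by the 5 schema ◇r → □◇r.
Suppose ◇r→□◇r is valid. Take Rxy, Rxz and set V(r)={y}. Then ◇r at x, so □◇r at x, so ◇r at z, so some w with Rzw has r; w=y, i.e. Rzy. By symmetry of the argument, Ryz.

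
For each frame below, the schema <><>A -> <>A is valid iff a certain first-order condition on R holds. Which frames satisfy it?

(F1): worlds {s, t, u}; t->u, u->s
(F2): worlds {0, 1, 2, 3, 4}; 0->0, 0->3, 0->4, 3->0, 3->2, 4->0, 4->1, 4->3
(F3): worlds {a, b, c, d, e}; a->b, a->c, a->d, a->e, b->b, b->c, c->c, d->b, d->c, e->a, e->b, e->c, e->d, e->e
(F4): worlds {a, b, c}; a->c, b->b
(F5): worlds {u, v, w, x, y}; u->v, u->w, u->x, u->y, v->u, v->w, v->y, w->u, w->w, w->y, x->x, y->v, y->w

(F4)

This is the axiom for a generalized confluence (Geach) condition; its first-order frame correspondent is forall x forall y (x R^2 y -> exists w (y = w & xRw)).
(F1): fails — tR²s but no w with s=w and tRw.
(F2): fails — 0R²1 but no w with 1=w and 0Rw.
(F3): fails — aR²a but no w with a=w and aRw.
(F4): satisfies the condition.
(F5): fails — uR²u but no t with u=t and uRt.
Valid on: (F4).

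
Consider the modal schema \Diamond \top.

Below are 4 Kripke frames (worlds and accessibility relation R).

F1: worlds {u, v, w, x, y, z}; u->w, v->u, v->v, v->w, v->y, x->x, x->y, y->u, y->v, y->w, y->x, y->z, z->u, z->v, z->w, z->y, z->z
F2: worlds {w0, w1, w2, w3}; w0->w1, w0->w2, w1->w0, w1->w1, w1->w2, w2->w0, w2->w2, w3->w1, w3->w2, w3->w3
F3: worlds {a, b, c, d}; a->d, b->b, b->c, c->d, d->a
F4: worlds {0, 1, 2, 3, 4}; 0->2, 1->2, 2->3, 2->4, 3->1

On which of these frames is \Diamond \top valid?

This is the axiom for seriality; its first-order frame correspondent is \forall x \exists y Rxy.
F1: fails — world w has no successor.
F2: satisfies the condition.
F3: satisfies the condition.
F4: fails — world 4 has no successor.

F2, F3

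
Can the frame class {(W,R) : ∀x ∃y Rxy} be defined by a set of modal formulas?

Definable; □q → ◇q defines it

Yes: it is seriality, defined by the D schema □q → ◇q.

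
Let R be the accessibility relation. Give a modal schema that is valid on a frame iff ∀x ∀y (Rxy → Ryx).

r → □◇r

The condition is symmetry. The B schema r → □◇r defines it.
Suppose r→□◇r is valid. Take Rxy and set V(r)={x}. Then r at x, so □◇r at x, so ◇r at y, so some z with Ryz has r; z=x, i.e. Ryx.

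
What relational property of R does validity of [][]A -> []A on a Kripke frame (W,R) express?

density: forall x forall y (Rxy -> exists z (Rxz & Rzy))

Suppose □□A→□A is valid. Take Rxy and set V(A)={w : xR²w}. Then □□A at x, so □A at x, so A at y, i.e. ∃z(Rxz∧Rzy).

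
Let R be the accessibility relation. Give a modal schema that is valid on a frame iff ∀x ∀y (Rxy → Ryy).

A defining formula is □(□s → s) (the T□ axiom).

□(□s → s)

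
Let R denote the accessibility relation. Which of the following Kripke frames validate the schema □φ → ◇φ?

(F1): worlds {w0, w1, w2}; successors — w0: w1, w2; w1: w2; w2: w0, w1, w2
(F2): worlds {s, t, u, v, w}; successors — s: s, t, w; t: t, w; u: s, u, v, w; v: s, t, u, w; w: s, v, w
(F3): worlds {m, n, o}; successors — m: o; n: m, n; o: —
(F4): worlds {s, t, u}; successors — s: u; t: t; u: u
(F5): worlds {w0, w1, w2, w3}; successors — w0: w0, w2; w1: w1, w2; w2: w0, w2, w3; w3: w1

(F1), (F2), (F4), (F5)

Frame correspondent (Sahlqvist): ∀x ∃y Rxy — i.e. seriality.
(F1): ✓.
(F2): ✓.
(F3): fails — world o has no successor.
(F4): ✓.
(F5): ✓.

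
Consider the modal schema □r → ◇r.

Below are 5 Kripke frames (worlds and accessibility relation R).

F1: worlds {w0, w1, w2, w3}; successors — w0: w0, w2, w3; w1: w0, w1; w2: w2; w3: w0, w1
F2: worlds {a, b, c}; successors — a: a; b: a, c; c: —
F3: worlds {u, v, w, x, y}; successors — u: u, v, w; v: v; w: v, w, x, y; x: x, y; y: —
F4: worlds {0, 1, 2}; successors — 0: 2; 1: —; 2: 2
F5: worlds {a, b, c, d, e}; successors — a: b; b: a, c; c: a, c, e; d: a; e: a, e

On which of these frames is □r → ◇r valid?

The schema corresponds to seriality: ∀x ∃y Rxy.
F1: condition met.
F2: fails — world c has no successor.
F3: fails — world y has no successor.
F4: fails — world 1 has no successor.
F5: condition met.

F1, F5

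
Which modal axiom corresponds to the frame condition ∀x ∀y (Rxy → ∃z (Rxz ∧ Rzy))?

A defining formula is □□s → □s (the C4 axiom).
Suppose □□s→□s is valid. Take Rxy and set V(s)={w : xR²w}. Then □□s at x, so □s at x, so s at y, i.e. ∃z(Rxz∧Rzy).

□□s → □s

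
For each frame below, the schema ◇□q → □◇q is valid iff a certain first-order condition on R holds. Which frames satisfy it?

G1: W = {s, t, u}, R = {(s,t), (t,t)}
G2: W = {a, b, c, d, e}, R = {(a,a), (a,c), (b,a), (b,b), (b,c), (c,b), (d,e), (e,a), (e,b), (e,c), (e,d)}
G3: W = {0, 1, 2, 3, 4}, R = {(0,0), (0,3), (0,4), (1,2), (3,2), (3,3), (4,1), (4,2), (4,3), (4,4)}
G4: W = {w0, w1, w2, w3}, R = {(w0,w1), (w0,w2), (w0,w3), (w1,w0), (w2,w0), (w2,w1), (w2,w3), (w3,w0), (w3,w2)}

The schema corresponds to convergence: ∀x ∀y ∀z (Rxy ∧ Rxz → ∃w (Ryw ∧ Rzw)).
G1: satisfies the condition.
G2: fails — Raa and Rac but a and c have no common successor.
G3: fails — R12 and R12 but 2 and 2 have no common successor.
G4: fails — Rw2w0 and Rw2w1 but w0 and w1 have no common successor.

G1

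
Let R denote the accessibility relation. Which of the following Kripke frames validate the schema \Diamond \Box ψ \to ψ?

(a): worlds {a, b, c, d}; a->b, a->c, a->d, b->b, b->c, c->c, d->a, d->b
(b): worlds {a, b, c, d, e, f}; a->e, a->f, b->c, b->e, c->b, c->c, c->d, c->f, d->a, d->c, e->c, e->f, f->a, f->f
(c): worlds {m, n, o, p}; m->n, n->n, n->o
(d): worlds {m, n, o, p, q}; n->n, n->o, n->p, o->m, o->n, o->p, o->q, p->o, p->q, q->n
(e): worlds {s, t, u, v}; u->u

(e)

Frame correspondent (Sahlqvist): \forall x \forall y (Rxy \to Ryx) — i.e. symmetry.
(a): fails — Rbc but not Rcb.
(b): fails — Rcf but not Rfc.
(c): fails — Rno but not Ron.
(d): fails — Rom but not Rmo.
(e): holds.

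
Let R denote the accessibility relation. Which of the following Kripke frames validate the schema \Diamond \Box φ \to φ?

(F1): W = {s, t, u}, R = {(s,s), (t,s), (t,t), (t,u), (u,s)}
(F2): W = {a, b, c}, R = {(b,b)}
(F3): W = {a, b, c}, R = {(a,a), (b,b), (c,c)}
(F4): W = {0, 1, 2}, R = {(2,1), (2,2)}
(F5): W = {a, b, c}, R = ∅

(F2), (F3), (F5)

This is the axiom for symmetry; its first-order frame correspondent is \forall x \forall y (Rxy \to Ryx).
(F1): fails — Rus but not Rsu.
(F2): holds.
(F3): holds.
(F4): fails — R21 but not R12.
(F5): holds.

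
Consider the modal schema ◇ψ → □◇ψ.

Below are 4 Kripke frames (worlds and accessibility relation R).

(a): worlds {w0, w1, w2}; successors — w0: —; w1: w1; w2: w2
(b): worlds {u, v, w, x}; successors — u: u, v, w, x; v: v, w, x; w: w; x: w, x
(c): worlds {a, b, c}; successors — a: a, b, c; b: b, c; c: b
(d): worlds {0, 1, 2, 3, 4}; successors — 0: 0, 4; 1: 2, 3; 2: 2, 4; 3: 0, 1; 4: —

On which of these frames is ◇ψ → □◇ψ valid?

(a)

Frame correspondent (Sahlqvist): ∀x ∀y ∀z (Rxy ∧ Rxz → Ryz) — i.e. the Euclidean property.
(a): ✓.
(b): fails — Ruv and Ruu but not Rvu.
(c): fails — Rab and Raa but not Rba.
(d): fails — R04 and R00 but not R40.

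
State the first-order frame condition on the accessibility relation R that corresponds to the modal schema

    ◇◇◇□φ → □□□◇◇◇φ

This is a Sahlqvist (Geach-type) schema ◇^3□^1φ → □^3◇^3φ.
Minimal-valuation argument: fix x; take any y with xR^3y and any z with xR^3z. Set V(φ) to the set of worlds R-reachable from y in exactly 1 step. Then □^1φ holds at y, so the antecedent holds at x; validity forces ◇^3φ at z, giving a w with zR^3w and yR^1w.
First-order correspondent: ∀x ∀y ∀z ((xR³y ∧ xR³z) → ∃w (yRw ∧ zR³w)).

∀x ∀y ∀z ((xR³y ∧ xR³z) → ∃w (yRw ∧ zR³w))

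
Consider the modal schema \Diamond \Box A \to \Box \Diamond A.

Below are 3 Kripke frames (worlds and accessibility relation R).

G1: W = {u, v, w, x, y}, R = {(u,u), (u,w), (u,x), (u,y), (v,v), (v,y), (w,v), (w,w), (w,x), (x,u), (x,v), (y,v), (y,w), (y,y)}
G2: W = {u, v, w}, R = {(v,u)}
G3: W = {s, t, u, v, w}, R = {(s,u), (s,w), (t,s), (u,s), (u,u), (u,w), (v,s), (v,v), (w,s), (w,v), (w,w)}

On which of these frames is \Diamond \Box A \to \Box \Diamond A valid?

G1

This is the axiom for convergence; its first-order frame correspondent is \forall x \forall y \forall z (Rxy \wedge Rxz \to \exists w (Ryw \wedge Rzw)).
G1: satisfies the condition.
G2: fails — Rvu and Rvu but u and u have no common successor.
G3: fails — Rvv and Rvs but v and s have no common successor.
Valid on: G1.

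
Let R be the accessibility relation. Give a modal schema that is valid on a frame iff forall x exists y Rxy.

□q → ◇q

This is seriality; the standard corresponding axiom is D: □q → ◇q.
Suppose □q→◇q is valid. At any x set V(q)=W. Then □q at x, so ◇q at x, so x has a successor.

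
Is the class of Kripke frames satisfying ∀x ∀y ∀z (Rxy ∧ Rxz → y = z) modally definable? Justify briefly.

Yes, by ◇q → □q

The condition is partial functionality. A defining modal formula is ◇q → □q.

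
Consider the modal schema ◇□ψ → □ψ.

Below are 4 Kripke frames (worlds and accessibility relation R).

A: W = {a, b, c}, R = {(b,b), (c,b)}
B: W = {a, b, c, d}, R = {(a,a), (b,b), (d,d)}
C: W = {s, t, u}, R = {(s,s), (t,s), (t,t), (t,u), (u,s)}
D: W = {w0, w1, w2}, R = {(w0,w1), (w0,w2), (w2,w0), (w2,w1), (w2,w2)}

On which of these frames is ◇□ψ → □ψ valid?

A, B

This is the axiom for the Euclidean property; its first-order frame correspondent is ∀x ∀y ∀z (Rxy ∧ Rxz → Ryz).
A: condition met.
B: condition met.
C: fails — Rts and Rtt but not Rst.
D: fails — Rw0w1 and Rw0w1 but not Rw1w1.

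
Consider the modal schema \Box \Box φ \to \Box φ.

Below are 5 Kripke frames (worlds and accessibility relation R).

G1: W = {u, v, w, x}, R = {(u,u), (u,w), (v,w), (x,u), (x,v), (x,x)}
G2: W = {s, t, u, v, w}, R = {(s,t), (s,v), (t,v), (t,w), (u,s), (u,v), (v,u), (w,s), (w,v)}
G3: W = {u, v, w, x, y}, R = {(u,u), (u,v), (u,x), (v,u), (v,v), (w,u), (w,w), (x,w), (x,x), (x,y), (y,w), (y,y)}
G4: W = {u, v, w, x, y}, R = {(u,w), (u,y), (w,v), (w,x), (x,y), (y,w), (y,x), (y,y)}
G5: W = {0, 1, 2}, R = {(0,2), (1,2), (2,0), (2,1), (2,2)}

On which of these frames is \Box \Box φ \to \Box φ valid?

G3, G5

Frame correspondent (Sahlqvist): \forall x \forall y (Rxy \to \exists z (Rxz \wedge Rzy)) — i.e. density.
G1: fails — Rvw but no z with Rvz and Rzw.
G2: fails — Rus but no z with Ruz and Rzs.
G3: holds.
G4: fails — Rwx but no z with Rwz and Rzx.
G5: holds.
Valid on: G3, G5.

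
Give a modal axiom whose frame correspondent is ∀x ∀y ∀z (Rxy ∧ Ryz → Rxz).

□s → □□s

The condition is transitivity. The 4 schema □s → □□s defines it.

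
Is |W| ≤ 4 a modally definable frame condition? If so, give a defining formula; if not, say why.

If a class were modally definable it would be closed under disjoint unions (Goldblatt–Thomason).
Any modal formula valid on each of 5 disjoint one-world frames is valid on their disjoint union (validity is preserved under disjoint unions). Each one-world frame has |W|=1≤4, but the union has |W|=5.
Hence having at most 4 worlds is not modally definable.

Not definable by any modal formula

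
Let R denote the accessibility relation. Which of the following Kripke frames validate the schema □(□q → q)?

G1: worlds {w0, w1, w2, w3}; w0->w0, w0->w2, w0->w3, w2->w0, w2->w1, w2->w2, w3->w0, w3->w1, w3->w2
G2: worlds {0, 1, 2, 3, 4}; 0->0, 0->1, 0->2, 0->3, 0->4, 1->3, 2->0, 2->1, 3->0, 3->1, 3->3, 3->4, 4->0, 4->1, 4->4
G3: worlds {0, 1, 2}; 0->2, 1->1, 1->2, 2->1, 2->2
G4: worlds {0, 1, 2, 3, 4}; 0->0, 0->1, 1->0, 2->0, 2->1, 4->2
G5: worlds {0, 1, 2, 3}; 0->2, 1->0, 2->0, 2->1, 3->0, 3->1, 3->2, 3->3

Frame correspondent (Sahlqvist): ∀x ∀y (Rxy → Ryy) — i.e. shift-reflexivity.
G1: fails — Rw3w1 but not Rw1w1.
G2: fails — R02 but not R22.
G3: ✓.
G4: fails — R01 but not R11.
G5: fails — R10 but not R00.
Valid on: G3.

G3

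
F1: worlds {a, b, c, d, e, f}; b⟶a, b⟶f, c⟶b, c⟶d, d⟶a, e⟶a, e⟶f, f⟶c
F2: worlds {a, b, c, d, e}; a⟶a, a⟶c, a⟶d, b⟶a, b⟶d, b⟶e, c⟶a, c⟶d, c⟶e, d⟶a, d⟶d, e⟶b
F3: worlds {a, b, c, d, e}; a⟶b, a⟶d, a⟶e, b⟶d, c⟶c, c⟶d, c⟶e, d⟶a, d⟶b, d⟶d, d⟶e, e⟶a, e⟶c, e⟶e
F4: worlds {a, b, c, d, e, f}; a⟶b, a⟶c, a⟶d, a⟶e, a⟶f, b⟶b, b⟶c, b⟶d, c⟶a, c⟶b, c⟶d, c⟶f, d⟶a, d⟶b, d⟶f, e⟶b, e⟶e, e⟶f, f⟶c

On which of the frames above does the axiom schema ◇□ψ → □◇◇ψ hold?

F3

Frame correspondent (Sahlqvist): ∀x ∀y ∀z ((xRy ∧ xRz) → ∃w (yRw ∧ zR²w)) — i.e. a generalized confluence (Geach) condition.
F1: fails — bRa, bRa but no w with aRw and aR²w.
F2: fails — bRe, bRa but no w with eRw and aR²w.
F3: ✓.
F4: fails — aRf, aRf but no w with fRw and fR²w.
Valid on: F3.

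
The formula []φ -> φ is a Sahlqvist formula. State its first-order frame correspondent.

Reflexivity

This schema is the T axiom.
Its frame correspondent is reflexivity — forall x Rxx.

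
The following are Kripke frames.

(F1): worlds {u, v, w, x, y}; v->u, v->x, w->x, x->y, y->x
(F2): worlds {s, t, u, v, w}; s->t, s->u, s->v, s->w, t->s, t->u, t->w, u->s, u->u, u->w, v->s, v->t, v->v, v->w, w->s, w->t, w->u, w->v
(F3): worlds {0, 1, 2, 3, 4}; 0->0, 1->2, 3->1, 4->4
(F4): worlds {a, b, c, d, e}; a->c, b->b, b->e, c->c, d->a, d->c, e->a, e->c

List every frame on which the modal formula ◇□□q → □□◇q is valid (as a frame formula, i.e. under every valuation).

This is the axiom for a generalized confluence (Geach) condition; its first-order frame correspondent is ∀x ∀y ∀z ((xRy ∧ xR²z) → ∃w (yR²w ∧ zRw)).
(F1): fails — vRu, vR²y but no t with uR²t and yRt.
(F2): ✓.
(F3): fails — 3R1, 3R²2 but no w with 1R²w and 2Rw.
(F4): fails — bRe, bR²b but no w with eR²w and bRw.

(F2)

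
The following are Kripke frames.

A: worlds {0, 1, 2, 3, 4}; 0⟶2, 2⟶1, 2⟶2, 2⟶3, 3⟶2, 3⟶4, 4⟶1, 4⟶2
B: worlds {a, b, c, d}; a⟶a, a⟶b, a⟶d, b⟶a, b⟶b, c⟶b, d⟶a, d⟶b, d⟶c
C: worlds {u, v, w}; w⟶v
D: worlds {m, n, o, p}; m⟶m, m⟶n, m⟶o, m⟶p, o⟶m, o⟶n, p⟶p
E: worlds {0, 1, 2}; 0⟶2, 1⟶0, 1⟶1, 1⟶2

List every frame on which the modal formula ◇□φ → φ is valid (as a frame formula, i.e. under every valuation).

none

Frame correspondent (Sahlqvist): ∀x ∀y (Rxy → Ryx) — i.e. symmetry.
A: fails — R34 but not R43.
B: fails — Rdc but not Rcd.
C: fails — Rwv but not Rvw.
D: fails — Ron but not Rno.
E: fails — R12 but not R21.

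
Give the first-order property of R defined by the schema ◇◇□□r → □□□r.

∀x ∀y ∀z ((xR²y ∧ xR³z) → ∃w (yR²w ∧ z = w))

This is a Sahlqvist (Geach-type) schema ◇^2□^2r → □^3◇^0r.
Minimal-valuation argument: fix x; take any y with xR^2y and any z with xR^3z. Set V(r) to the set of worlds R-reachable from y in exactly 2 steps. Then □^2r holds at y, so the antecedent holds at x; validity forces ◇^0r at z, giving a w with zR^0w and yR^2w.
First-order correspondent: ∀x ∀y ∀z ((xR²y ∧ xR³z) → ∃w (yR²w ∧ z = w)).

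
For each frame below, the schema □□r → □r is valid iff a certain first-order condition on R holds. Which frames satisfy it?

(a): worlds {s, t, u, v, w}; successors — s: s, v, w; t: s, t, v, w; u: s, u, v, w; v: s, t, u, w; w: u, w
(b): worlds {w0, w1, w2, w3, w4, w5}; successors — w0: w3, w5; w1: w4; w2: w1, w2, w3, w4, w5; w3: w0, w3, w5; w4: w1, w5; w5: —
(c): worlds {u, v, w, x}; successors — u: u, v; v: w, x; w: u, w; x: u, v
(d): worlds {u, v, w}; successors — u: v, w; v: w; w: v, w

(a), (d)

The schema corresponds to density: ∀x ∀y (Rxy → ∃z (Rxz ∧ Rzy)).
(a): condition met.
(b): fails — Rw4w5 but no z with Rw4z and Rzw5.
(c): fails — Rvx but no z with Rvz and Rzx.
(d): condition met.
Valid on: (a), (d).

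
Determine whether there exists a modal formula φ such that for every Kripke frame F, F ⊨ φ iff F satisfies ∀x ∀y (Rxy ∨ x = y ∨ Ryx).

No — not modally definable

If a class were modally definable it would be closed under disjoint unions (Goldblatt–Thomason).
Take 2 disjoint single-world reflexive frames: each is trivially connected, but their disjoint union has 2 worlds with no edge between distinct components, so it is not connected.
So no modal formula (or set of formulas) defines exactly the connected frames.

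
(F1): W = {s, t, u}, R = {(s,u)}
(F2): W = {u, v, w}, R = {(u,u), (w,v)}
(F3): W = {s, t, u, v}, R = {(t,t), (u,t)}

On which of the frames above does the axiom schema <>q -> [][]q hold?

This is the axiom for a generalized confluence (Geach) condition; its first-order frame correspondent is forall x forall y forall z ((xRy & x R^2 z) -> exists w (y = w & z = w)).
(F1): satisfies the condition.
(F2): satisfies the condition.
(F3): satisfies the condition.

(F1), (F2), (F3)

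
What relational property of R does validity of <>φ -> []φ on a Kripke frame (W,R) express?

This schema is the CD axiom.
It corresponds to partial functionality: forall x forall y forall z (Rxy & Rxz -> y = z).

partial functionality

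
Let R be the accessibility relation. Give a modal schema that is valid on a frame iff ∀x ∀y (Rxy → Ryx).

ψ → □◇ψ

The condition is symmetry. The B schema ψ → □◇ψ defines it.
Suppose ψ→□◇ψ is valid. Take Rxy and set V(ψ)={x}. Then ψ at x, so □◇ψ at x, so ◇ψ at y, so some z with Ryz has ψ; z=x, i.e. Ryx.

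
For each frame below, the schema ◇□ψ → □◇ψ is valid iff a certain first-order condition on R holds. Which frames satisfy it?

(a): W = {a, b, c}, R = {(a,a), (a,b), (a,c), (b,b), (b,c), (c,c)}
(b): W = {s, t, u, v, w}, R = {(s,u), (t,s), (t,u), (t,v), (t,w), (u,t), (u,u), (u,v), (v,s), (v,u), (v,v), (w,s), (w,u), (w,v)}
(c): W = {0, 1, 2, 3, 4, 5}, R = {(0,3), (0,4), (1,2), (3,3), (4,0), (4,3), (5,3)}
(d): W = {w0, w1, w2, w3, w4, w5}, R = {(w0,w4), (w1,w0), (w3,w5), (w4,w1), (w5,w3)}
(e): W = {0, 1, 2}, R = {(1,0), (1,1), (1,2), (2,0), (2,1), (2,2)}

(a), (b), (d)

Frame correspondent (Sahlqvist): ∀x ∀y ∀z (Rxy ∧ Rxz → ∃w (Ryw ∧ Rzw)) — i.e. convergence.
(a): satisfies the condition.
(b): satisfies the condition.
(c): fails — R12 and R12 but 2 and 2 have no common successor.
(d): satisfies the condition.
(e): fails — R10 and R10 but 0 and 0 have no common successor.
Valid on: (a), (b), (d).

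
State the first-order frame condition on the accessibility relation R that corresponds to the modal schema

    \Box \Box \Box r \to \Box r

\forall x \forall z (xRz \to \exists w (x R^3 w \wedge z = w))

This is a Sahlqvist (Geach-type) schema ◇^0□^3r → □^1◇^0r.
First-order correspondent: \forall x \forall z (xRz \to \exists w (x R^3 w \wedge z = w)).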